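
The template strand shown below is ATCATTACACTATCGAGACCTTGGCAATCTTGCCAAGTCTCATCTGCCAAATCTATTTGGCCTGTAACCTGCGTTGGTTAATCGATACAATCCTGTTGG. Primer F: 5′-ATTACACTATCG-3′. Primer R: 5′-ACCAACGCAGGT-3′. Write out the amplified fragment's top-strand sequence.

5'-ATTACACTATCGAGACCTTGGCAATCTTGCCAAGTCTCATCTGCCAAATCTATTTGGCCTGTAACCTGCGTTGGT-3'

Scanning the template, ATTACACTATCG occurs at positions 4–15; this primer anneals to the bottom strand there with its 3' end pointing downstream.
Taking the reverse complement of ACCAACGCAGGT gives ACCTGCGTTGGT, found at positions 67–78 on the template; the primer anneals here to the top strand with its 3' end pointing upstream.
The product is the template from position 4 through 78 (75 bp).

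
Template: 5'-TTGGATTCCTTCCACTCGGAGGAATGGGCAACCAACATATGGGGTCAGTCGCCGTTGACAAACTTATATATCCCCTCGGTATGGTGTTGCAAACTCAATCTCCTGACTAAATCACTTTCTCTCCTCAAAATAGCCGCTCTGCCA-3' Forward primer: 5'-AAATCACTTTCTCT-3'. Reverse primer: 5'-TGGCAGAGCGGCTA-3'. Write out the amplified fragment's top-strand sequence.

5'-AAATCACTTTCTCTCCTCAAAATAGCCGCTCTGCCA-3'

Forward primer AAATCACTTTCTCT is found on the top strand at positions 109–122.
The reverse primer's reverse complement is TAGCCGCTCTGCCA, which matches the template at positions 131–144.
The product is the template from position 109 through 144 (36 bp).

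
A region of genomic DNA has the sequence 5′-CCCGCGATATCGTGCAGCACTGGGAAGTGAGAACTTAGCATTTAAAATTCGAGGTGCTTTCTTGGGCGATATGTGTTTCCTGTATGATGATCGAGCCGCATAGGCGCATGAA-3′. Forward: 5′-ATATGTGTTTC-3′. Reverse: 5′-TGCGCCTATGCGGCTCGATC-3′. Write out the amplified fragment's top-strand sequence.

Scanning the template, ATATGTGTTTC occurs at positions 69–79; this primer anneals to the bottom strand there with its 3' end pointing downstream.
The reverse primer's reverse complement is GATCGAGCCGCATAGGCGCA, which matches the template at positions 89–108.
The product is the template from position 69 through 108 (40 bp).

5'-ATATGTGTTTCCTGTATGATGATCGAGCCGCATAGGCGCA-3'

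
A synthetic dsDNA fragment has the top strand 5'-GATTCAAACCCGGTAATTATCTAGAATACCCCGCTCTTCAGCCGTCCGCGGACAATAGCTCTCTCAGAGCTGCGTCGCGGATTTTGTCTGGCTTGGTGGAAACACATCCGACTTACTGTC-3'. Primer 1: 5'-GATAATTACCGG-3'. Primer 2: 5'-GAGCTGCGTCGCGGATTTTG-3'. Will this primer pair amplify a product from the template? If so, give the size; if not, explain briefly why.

Primer 1 (GATAATTACCGG) has reverse complement CCGGTAATTATC, which matches the top strand at positions 10–21; primer 1 anneals to the top strand there with its 3' end pointing upstream toward position 10.
Primer 2 (GAGCTGCGTCGCGGATTTTG) matches the top strand directly at positions 67–86; it anneals to the bottom strand with its 3' end pointing downstream toward position 86.
The 3' ends diverge (primer 1 extends toward position 1, primer 2 toward position 120), so the primers never converge on a shared product.

No product — the primers' 3' ends point away from each other.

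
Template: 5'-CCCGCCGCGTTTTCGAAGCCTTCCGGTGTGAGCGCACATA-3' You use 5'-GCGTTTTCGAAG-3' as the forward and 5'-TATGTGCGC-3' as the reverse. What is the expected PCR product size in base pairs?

Forward primer GCGTTTTCGAAG is found on the top strand at positions 7–18.
Taking the reverse complement of TATGTGCGC gives GCGCACATA, found at positions 32–40 on the template; the primer anneals here to the top strand with its 3' end pointing upstream.
The product runs from position 7 to position 40, so its length is 40 − 7 + 1 = 34 bp.

34 bp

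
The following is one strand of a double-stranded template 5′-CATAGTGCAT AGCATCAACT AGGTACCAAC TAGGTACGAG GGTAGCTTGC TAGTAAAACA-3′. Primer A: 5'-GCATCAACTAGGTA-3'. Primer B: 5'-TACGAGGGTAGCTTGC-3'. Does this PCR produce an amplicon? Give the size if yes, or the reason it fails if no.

Primer A (GCATCAACTAGGTA) matches the top strand at positions 12–25 (3' end points downstream).
Primer B (TACGAGGGTAGCTTGC) also matches the top strand directly, at positions 35–50 — its reverse complement GCAAGCTACCCTCGTA is not present.
Both primers anneal to the bottom strand with 3' ends pointing the same way, so neither can prime synthesis back toward the other.

No product — both primers anneal to the same strand and extend in the same direction.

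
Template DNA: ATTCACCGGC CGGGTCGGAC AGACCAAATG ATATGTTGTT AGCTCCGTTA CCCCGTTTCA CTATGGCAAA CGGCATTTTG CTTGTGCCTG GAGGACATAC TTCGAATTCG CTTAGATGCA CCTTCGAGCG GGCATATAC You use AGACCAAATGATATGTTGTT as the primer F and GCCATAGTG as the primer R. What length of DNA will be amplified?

47 bp

The forward primer matches the template at positions 21–40.
The reverse primer's reverse complement is CACTATGGC, which matches the template at positions 59–67.
Product length = (reverse-primer end) − (forward-primer start) + 1 = 67 − 21 + 1 = 47 bp.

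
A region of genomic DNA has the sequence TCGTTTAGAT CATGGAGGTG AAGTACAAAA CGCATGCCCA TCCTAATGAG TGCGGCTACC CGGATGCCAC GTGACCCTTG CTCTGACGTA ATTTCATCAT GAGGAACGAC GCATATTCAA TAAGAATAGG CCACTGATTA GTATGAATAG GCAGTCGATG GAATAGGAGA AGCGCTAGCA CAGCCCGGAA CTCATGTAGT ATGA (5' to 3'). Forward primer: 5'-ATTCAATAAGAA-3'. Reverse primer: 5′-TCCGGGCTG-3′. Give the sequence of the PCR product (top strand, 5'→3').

The forward primer matches the template at positions 115–126.
The reverse primer's reverse complement is CAGCCCGGA, which matches the template at positions 181–189.
The product is the template from position 115 through 189 (75 bp).

5'-ATTCAATAAGAATAGGCCACTGATTAGTATGAATAGGCAGTCGATGGAATAGGAGAAGCGCTAGCACAGCCCGGA-3'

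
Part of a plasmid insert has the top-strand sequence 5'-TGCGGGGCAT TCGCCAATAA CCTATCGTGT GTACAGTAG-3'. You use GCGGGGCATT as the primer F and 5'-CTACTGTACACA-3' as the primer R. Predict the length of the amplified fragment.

38 bp

The forward primer matches the template at positions 2–11.
Taking the reverse complement of CTACTGTACACA gives TGTGTACAGTAG, found at positions 28–39 on the template; the primer anneals here to the top strand with its 3' end pointing upstream.
Amplicon spans positions 2–39: 38 bp.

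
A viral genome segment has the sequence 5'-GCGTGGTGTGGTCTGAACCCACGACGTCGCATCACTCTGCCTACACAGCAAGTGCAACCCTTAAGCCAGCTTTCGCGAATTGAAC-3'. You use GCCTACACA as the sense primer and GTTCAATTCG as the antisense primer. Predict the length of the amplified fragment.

Scanning the template, GCCTACACA occurs at positions 39–47; this primer anneals to the bottom strand there with its 3' end pointing downstream.
Reverse complement of the reverse primer: CGAATTGAAC. This occurs on the top strand at positions 76–85.
Product length = (reverse-primer end) − (forward-primer start) + 1 = 85 − 39 + 1 = 47 bp.

47 bp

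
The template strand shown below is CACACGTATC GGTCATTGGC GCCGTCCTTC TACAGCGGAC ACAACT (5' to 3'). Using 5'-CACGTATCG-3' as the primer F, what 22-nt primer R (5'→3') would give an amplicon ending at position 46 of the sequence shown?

5'-AGTTGTGTCCGCTGTAGAAGGA-3'

The forward primer binds at positions 3–11; the product's 3' end on the top strand is position 46.
The reverse primer anneals to the top strand over positions 25–46, i.e. to TCCTTCTACAGCGGACACAACT.
Its sequence written 5'→3' is the reverse complement: AGTTGTGTCCGCTGTAGAAGGA.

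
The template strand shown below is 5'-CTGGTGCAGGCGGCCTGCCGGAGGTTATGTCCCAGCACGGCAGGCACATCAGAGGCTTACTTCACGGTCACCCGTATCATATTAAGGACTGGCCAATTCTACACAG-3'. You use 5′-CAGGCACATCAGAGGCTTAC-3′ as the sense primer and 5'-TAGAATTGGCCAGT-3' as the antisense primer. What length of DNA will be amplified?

61 bp

Forward primer CAGGCACATCAGAGGCTTAC is found on the top strand at positions 41–60.
The reverse primer's reverse complement is ACTGGCCAATTCTA, which matches the template at positions 88–101.
Amplicon spans positions 41–101: 61 bp.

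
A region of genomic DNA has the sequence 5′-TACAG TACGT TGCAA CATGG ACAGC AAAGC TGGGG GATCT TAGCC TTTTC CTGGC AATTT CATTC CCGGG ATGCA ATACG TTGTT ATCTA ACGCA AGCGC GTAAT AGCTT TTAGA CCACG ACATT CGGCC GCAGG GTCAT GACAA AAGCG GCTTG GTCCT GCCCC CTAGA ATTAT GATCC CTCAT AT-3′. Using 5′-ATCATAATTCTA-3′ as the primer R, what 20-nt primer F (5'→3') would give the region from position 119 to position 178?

The reverse primer's reverse complement TAGAATTATGAT matches the template at positions 167–178; the product starts at position 119.
The forward primer is identical to the top strand over positions 119–138: CGACATTCGGCCGCAGGGTC.

5'-CGACATTCGGCCGCAGGGTC-3'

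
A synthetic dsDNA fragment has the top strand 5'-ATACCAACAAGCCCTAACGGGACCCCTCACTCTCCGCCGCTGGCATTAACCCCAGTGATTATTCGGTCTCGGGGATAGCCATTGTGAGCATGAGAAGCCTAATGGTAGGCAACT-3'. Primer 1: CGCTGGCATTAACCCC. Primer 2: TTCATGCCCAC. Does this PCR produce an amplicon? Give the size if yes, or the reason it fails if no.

Primer 2 (TTCATGCCCAC) does not match the top strand, and its reverse complement GTGGGCATGAA does not match either.
With no annealing site for primer 2, no amplification occurs.

No product — primer 2 has no binding site in the template.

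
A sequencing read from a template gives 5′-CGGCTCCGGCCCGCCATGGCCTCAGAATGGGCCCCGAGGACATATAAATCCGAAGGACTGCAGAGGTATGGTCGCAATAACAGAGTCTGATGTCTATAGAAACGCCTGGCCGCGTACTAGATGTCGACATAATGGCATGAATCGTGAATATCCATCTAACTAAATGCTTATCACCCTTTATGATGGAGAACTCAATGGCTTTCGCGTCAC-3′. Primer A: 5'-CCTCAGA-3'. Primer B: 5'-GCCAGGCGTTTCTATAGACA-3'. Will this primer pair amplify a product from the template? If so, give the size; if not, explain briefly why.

Yes — a 91 bp product.

Primer A (CCTCAGA) matches the top strand at positions 20–26; it acts as a forward primer.
Primer B's reverse complement is TGTCTATAGAAACGCCTGGC, matching the top strand at positions 91–110; it acts as a reverse primer.
The 3' ends face each other across positions 20–110, giving a 91 bp product.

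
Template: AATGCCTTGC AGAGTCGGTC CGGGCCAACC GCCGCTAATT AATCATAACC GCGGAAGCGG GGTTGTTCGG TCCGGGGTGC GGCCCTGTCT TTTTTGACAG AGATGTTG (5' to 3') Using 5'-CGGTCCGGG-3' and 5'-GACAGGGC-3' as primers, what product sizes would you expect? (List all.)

The forward primer CGGTCCGGG matches the top strand at positions 16–24, 68–76.
The reverse primer's reverse complement is GCCCTGTC, matching at positions 82–89.
Each forward site pairs with the reverse site to give a product ending at position 89: sizes 74, 22 bp.

74 bp, 22 bp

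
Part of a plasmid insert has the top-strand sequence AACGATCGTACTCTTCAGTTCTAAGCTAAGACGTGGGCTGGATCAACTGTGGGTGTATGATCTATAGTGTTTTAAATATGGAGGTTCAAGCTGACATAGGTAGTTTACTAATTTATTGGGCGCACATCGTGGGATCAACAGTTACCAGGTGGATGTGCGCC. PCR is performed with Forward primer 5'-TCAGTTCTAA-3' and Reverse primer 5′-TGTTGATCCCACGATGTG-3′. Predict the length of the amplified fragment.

126 bp

Scanning the template, TCAGTTCTAA occurs at positions 15–24; this primer anneals to the bottom strand there with its 3' end pointing downstream.
Taking the reverse complement of TGTTGATCCCACGATGTG gives CACATCGTGGGATCAACA, found at positions 123–140 on the template; the primer anneals here to the top strand with its 3' end pointing upstream.
Product length = (reverse-primer end) − (forward-primer start) + 1 = 140 − 15 + 1 = 126 bp.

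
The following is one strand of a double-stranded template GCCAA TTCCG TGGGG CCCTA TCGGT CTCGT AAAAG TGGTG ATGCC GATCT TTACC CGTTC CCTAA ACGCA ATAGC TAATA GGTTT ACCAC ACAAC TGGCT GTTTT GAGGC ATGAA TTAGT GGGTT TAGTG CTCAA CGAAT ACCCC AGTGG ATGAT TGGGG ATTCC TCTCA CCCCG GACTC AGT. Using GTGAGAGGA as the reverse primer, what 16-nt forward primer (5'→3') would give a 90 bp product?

5'-GTTTACCACACAACTG-3'

The reverse primer's reverse complement TCCTCTCAC matches the template at positions 163–171, so the product ends at position 171.
A 90 bp product then starts at position 171 − 90 + 1 = 82.
The forward primer is identical to the top strand there: GTTTACCACACAACTG.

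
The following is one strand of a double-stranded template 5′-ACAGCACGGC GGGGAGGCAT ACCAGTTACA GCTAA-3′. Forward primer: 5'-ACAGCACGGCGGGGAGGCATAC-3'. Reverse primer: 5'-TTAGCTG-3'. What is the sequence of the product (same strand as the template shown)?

5'-ACAGCACGGCGGGGAGGCATACCAGTTACAGCTAA-3'

Forward primer ACAGCACGGCGGGGAGGCATAC is found on the top strand at positions 1–22.
Taking the reverse complement of TTAGCTG gives CAGCTAA, found at positions 29–35 on the template; the primer anneals here to the top strand with its 3' end pointing upstream.
The product is the template from position 1 through 35 (35 bp).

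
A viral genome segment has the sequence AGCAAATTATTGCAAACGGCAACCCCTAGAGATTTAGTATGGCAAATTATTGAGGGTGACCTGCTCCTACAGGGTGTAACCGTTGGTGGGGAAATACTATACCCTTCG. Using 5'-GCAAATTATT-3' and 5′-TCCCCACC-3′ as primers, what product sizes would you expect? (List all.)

The forward primer GCAAATTATT matches the top strand at positions 2–11, 42–51.
The reverse primer's reverse complement is GGTGGGGA, matching at positions 85–92.
Each forward site pairs with the reverse site to give a product ending at position 92: sizes 91, 51 bp.

91 bp, 51 bp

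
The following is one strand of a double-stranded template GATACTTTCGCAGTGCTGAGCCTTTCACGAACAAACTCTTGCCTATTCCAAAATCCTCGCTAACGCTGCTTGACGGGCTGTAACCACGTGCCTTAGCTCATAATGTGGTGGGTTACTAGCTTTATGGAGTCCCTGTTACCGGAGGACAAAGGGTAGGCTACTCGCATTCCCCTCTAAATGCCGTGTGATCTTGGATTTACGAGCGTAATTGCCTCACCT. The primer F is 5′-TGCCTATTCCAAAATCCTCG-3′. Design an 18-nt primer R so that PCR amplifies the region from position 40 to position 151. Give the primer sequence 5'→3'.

The product's 3' end on the top strand is position 151.
The reverse primer anneals to the top strand over positions 134–151, i.e. to TGTTACCGGAGGACAAAG.
Its sequence written 5'→3' is the reverse complement: CTTTGTCCTCCGGTAACA.

5'-CTTTGTCCTCCGGTAACA-3'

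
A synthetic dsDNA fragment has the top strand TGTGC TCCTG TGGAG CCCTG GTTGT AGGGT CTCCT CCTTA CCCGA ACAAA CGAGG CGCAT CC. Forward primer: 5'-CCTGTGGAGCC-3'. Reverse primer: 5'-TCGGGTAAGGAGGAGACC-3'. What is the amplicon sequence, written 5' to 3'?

The forward primer matches the template at positions 7–17.
Taking the reverse complement of TCGGGTAAGGAGGAGACC gives GGTCTCCTCCTTACCCGA, found at positions 28–45 on the template; the primer anneals here to the top strand with its 3' end pointing upstream.
The product is the template from position 7 through 45 (39 bp).

5'-CCTGTGGAGCCCTGGTTGTAGGGTCTCCTCCTTACCCGA-3'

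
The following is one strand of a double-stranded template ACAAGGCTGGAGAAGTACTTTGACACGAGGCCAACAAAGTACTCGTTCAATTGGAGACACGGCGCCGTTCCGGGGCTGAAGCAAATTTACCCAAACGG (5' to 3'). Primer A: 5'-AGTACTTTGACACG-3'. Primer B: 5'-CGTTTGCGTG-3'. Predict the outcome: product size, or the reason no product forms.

Primer B (CGTTTGCGTG) does not match the top strand, and its reverse complement CACGCAAACG does not match either.
With no annealing site for primer B, no amplification occurs.

No product — primer B has no binding site in the template.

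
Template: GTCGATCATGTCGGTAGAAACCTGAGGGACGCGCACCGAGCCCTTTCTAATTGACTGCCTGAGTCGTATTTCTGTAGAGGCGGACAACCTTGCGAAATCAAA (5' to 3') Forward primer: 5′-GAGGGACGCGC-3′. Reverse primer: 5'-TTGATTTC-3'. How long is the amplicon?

78 bp

Scanning the template, GAGGGACGCGC occurs at positions 24–34; this primer anneals to the bottom strand there with its 3' end pointing downstream.
The reverse primer's reverse complement is GAAATCAA, which matches the template at positions 94–101.
Amplicon spans positions 24–101: 78 bp.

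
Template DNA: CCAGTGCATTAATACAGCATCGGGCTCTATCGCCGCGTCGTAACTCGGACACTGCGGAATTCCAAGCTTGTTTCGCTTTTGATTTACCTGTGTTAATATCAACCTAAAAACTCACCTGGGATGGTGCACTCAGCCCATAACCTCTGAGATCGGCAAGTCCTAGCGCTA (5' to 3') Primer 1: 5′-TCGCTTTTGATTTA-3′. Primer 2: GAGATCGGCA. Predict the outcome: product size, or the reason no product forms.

Primer 1 (TCGCTTTTGATTTA) matches the top strand at positions 73–86 (3' end points downstream).
Primer 2 (GAGATCGGCA) also matches the top strand directly, at positions 146–155 — its reverse complement TGCCGATCTC is not present.
Both primers anneal to the bottom strand with 3' ends pointing the same way, so neither can prime synthesis back toward the other.

No product — both primers anneal to the same strand and extend in the same direction.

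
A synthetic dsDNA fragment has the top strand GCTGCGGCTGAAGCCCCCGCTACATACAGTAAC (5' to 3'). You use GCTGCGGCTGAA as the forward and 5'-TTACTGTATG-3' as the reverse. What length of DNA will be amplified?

32 bp

Forward primer GCTGCGGCTGAA is found on the top strand at positions 1–12.
Taking the reverse complement of TTACTGTATG gives CATACAGTAA, found at positions 23–32 on the template; the primer anneals here to the top strand with its 3' end pointing upstream.
Amplicon spans positions 1–32: 32 bp.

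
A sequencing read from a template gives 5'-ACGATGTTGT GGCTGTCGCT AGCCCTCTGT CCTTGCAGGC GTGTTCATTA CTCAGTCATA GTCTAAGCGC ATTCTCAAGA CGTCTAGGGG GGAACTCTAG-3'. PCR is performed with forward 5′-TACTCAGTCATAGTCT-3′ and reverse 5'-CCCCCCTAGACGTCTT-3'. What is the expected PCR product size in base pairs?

44 bp

Forward primer TACTCAGTCATAGTCT is found on the top strand at positions 49–64.
Reverse complement of the reverse primer: AAGACGTCTAGGGGGG. This occurs on the top strand at positions 77–92.
The product runs from position 49 to position 92, so its length is 92 − 49 + 1 = 44 bp.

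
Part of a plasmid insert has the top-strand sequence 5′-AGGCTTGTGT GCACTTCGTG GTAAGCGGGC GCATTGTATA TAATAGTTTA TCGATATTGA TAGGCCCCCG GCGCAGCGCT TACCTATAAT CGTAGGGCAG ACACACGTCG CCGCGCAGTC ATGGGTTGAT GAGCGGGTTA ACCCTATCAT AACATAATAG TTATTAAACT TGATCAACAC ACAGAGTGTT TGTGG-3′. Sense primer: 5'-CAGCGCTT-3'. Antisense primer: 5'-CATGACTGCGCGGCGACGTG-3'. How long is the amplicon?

The forward primer matches the template at positions 74–81.
Reverse complement of the reverse primer: CACGTCGCCGCGCAGTCATG. This occurs on the top strand at positions 104–123.
Product length = (reverse-primer end) − (forward-primer start) + 1 = 123 − 74 + 1 = 50 bp.

50 bp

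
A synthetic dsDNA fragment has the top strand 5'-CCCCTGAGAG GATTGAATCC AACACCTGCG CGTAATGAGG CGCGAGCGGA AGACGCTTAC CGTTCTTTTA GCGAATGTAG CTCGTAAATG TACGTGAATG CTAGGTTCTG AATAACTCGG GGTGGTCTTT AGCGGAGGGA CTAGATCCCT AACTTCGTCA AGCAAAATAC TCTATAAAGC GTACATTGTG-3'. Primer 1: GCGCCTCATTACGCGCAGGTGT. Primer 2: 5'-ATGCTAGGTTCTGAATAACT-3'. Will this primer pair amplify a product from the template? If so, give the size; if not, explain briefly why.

Primer 1 (GCGCCTCATTACGCGCAGGTGT) has reverse complement ACACCTGCGCGTAATGAGGCGC, which matches the top strand at positions 22–43; primer 1 anneals to the top strand there with its 3' end pointing upstream toward position 22.
Primer 2 (ATGCTAGGTTCTGAATAACT) matches the top strand directly at positions 98–117; it anneals to the bottom strand with its 3' end pointing downstream toward position 117.
The 3' ends diverge (primer 1 extends toward position 1, primer 2 toward position 190), so the primers never converge on a shared product.

No product — the primers' 3' ends point away from each other.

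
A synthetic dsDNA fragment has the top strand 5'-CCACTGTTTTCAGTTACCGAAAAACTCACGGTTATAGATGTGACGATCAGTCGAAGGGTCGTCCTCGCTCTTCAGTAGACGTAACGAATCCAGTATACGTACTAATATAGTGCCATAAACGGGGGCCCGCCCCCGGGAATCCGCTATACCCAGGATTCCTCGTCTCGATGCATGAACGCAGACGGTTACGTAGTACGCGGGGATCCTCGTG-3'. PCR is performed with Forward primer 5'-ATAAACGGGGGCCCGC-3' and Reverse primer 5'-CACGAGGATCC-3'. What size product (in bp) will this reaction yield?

Forward primer ATAAACGGGGGCCCGC is found on the top strand at positions 115–130.
The reverse primer's reverse complement is GGATCCTCGTG, which matches the template at positions 201–211.
The product runs from position 115 to position 211, so its length is 211 − 115 + 1 = 97 bp.

97 bp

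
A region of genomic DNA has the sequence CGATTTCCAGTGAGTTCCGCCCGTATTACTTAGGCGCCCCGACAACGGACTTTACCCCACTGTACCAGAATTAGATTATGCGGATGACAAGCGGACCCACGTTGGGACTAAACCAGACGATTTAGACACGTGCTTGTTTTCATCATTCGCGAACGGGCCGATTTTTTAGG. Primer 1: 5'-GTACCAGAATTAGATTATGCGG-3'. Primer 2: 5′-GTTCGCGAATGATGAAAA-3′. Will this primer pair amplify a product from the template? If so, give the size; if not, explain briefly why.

Primer 1 (GTACCAGAATTAGATTATGCGG) matches the top strand at positions 62–83; it acts as a forward primer.
Primer 2's reverse complement is TTTTCATCATTCGCGAAC, matching the top strand at positions 137–154; it acts as a reverse primer.
The 3' ends face each other across positions 62–154, giving a 93 bp product.

Yes — a 93 bp product.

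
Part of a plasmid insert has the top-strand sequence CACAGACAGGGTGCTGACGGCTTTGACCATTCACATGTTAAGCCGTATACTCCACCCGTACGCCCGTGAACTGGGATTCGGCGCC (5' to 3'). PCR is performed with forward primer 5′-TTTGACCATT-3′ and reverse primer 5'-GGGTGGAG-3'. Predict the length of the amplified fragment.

36 bp

The forward primer matches the template at positions 22–31.
Taking the reverse complement of GGGTGGAG gives CTCCACCC, found at positions 50–57 on the template; the primer anneals here to the top strand with its 3' end pointing upstream.
Product length = (reverse-primer end) − (forward-primer start) + 1 = 57 − 22 + 1 = 36 bp.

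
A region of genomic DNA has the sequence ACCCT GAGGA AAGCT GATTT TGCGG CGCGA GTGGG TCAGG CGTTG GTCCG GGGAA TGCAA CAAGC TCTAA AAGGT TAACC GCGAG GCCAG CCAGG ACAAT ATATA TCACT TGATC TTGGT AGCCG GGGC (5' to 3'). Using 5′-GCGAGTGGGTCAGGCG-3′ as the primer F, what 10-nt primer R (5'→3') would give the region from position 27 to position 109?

The product's 3' end on the top strand is position 109.
The reverse primer anneals to the top strand over positions 100–109, i.e. to TATATATCAC.
Its sequence written 5'→3' is the reverse complement: GTGATATATA.

5'-GTGATATATA-3'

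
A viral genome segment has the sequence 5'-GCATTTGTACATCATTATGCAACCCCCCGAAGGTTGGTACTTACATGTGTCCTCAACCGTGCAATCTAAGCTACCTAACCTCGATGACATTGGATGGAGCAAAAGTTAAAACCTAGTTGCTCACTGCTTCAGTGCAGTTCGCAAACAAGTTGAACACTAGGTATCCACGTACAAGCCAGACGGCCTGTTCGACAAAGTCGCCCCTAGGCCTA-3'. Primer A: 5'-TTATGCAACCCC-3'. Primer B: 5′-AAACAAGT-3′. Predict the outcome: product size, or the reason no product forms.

No product — both primers anneal to the same strand and extend in the same direction.

Primer A (TTATGCAACCCC) matches the top strand at positions 15–26 (3' end points downstream).
Primer B (AAACAAGT) also matches the top strand directly, at positions 143–150 — its reverse complement ACTTGTTT is not present.
Both primers anneal to the bottom strand with 3' ends pointing the same way, so neither can prime synthesis back toward the other.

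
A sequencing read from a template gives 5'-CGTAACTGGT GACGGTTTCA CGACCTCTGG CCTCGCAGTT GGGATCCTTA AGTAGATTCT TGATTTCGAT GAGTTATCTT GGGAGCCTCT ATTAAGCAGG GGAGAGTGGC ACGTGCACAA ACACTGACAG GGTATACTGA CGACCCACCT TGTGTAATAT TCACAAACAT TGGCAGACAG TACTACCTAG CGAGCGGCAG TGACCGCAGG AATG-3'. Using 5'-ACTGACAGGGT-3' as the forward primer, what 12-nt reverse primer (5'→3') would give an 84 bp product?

5'-CGGTCACTGCCG-3'

The forward primer binds at positions 123–133, so an 84 bp product ends at position 123 + 84 − 1 = 206.
The reverse primer anneals to the top strand over positions 195–206, i.e. to CGGCAGTGACCG.
Its sequence written 5'→3' is the reverse complement: CGGTCACTGCCG.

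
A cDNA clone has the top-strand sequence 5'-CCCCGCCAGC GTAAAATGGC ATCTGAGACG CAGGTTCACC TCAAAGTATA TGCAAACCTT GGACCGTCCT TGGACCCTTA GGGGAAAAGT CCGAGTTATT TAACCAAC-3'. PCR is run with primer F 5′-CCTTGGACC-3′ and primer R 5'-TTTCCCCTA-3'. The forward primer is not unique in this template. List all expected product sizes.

The forward primer CCTTGGACC matches the top strand at positions 57–65, 68–76.
The reverse primer's reverse complement is TAGGGGAAA, matching at positions 79–87.
Each forward site pairs with the reverse site to give a product ending at position 87: sizes 31, 20 bp.

31 bp, 20 bp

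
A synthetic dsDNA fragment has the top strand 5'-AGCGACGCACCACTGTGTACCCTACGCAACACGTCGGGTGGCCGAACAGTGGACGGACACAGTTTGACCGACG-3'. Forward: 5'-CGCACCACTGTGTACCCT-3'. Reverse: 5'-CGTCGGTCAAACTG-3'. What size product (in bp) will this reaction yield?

68 bp

The forward primer matches the template at positions 6–23.
Reverse complement of the reverse primer: CAGTTTGACCGACG. This occurs on the top strand at positions 60–73.
Product length = (reverse-primer end) − (forward-primer start) + 1 = 73 − 6 + 1 = 68 bp.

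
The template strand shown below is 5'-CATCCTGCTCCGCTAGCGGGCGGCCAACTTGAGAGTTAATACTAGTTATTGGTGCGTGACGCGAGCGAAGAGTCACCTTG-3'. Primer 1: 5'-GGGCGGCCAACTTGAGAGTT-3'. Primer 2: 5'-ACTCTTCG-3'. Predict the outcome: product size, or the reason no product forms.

Yes — a 56 bp product.

Primer 1 (GGGCGGCCAACTTGAGAGTT) matches the top strand at positions 18–37; it acts as a forward primer.
Primer 2's reverse complement is CGAAGAGT, matching the top strand at positions 66–73; it acts as a reverse primer.
The 3' ends face each other across positions 18–73, giving a 56 bp product.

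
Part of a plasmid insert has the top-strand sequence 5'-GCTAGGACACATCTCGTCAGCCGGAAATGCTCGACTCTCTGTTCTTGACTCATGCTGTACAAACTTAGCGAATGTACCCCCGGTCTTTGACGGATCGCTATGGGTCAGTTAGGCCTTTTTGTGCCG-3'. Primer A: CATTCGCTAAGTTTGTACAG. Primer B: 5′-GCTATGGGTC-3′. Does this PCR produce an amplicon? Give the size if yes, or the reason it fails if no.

Primer A (CATTCGCTAAGTTTGTACAG) has reverse complement CTGTACAAACTTAGCGAATG, which matches the top strand at positions 55–74; primer A anneals to the top strand there with its 3' end pointing upstream toward position 55.
Primer B (GCTATGGGTC) matches the top strand directly at positions 97–106; it anneals to the bottom strand with its 3' end pointing downstream toward position 106.
The 3' ends diverge (primer A extends toward position 1, primer B toward position 126), so the primers never converge on a shared product.

No product — the primers' 3' ends point away from each other.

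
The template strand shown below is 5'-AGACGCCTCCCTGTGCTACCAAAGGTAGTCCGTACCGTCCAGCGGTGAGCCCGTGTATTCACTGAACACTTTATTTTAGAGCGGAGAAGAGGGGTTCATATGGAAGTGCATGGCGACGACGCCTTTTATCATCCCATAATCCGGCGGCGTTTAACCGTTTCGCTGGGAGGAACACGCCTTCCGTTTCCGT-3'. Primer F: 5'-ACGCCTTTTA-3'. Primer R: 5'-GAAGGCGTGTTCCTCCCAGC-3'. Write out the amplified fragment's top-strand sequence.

5'-ACGCCTTTTATCATCCCATAATCCGGCGGCGTTTAACCGTTTCGCTGGGAGGAACACGCCTTC-3'

The forward primer matches the template at positions 119–128.
The reverse primer's reverse complement is GCTGGGAGGAACACGCCTTC, which matches the template at positions 162–181.
The product is the template from position 119 through 181 (63 bp).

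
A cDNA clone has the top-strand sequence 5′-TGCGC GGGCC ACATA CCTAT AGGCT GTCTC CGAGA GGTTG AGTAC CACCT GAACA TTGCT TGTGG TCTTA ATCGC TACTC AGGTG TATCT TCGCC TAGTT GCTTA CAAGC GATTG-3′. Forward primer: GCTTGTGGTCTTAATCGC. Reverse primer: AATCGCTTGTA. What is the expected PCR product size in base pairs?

The forward primer matches the template at positions 58–75.
Taking the reverse complement of AATCGCTTGTA gives TACAAGCGATT, found at positions 104–114 on the template; the primer anneals here to the top strand with its 3' end pointing upstream.
Product length = (reverse-primer end) − (forward-primer start) + 1 = 114 − 58 + 1 = 57 bp.

57 bp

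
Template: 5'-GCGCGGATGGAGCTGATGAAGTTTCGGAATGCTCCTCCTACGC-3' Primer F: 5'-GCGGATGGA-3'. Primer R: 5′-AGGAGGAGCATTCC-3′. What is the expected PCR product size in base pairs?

37 bp

Scanning the template, GCGGATGGA occurs at positions 3–11; this primer anneals to the bottom strand there with its 3' end pointing downstream.
The reverse primer's reverse complement is GGAATGCTCCTCCT, which matches the template at positions 26–39.
Amplicon spans positions 3–39: 37 bp.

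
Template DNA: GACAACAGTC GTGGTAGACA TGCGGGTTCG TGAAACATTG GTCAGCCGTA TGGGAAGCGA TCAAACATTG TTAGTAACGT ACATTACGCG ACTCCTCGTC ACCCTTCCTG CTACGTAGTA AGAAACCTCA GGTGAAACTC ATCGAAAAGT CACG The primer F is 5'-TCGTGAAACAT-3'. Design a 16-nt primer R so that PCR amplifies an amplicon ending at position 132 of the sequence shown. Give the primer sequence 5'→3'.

The forward primer binds at positions 28–38; the product's 3' end on the top strand is position 132.
The reverse primer anneals to the top strand over positions 117–132, i.e. to AGTAAGAAACCTCAGG.
Its sequence written 5'→3' is the reverse complement: CCTGAGGTTTCTTACT.

5'-CCTGAGGTTTCTTACT-3'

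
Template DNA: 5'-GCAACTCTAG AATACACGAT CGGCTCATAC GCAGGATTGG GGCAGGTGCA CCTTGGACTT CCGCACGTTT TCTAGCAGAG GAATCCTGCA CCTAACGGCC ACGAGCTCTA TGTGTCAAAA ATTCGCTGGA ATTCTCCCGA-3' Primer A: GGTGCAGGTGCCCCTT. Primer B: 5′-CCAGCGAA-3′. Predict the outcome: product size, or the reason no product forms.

Primer A (GGTGCAGGTGCCCCTT) does not match the top strand, and its reverse complement AAGGGGCACCTGCACC does not match either.
With no annealing site for primer A, no amplification occurs.

No product — primer A has no binding site in the template.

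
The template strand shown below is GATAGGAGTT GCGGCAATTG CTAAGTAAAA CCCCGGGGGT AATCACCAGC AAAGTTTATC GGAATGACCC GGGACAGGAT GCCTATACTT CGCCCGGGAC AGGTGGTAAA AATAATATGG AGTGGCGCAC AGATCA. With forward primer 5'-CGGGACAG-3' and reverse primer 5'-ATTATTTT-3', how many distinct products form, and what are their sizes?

The forward primer CGGGACAG matches the top strand at positions 70–77, 95–102.
The reverse primer's reverse complement is AAAATAAT, matching at positions 109–116.
Each forward site pairs with the reverse site to give a product ending at position 116: sizes 47, 22 bp.

Two products: 47 bp, 22 bp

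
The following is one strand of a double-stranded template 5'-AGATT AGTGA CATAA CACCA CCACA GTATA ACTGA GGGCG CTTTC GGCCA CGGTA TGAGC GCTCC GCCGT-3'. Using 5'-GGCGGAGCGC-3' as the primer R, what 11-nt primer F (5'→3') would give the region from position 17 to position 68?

The reverse primer's reverse complement GCGCTCCGCC matches the template at positions 59–68; the product starts at position 17.
The forward primer is identical to the top strand over positions 17–27: ACCACCACAGT.

5'-ACCACCACAGT-3'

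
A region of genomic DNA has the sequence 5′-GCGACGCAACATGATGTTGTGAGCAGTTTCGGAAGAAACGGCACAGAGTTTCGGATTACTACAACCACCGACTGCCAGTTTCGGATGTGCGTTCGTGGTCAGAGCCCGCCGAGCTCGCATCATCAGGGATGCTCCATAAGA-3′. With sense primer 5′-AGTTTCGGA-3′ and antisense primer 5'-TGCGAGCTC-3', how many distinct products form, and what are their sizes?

Three products: 95 bp, 73 bp, 43 bp

The forward primer AGTTTCGGA matches the top strand at positions 25–33, 47–55, 77–85.
The reverse primer's reverse complement is GAGCTCGCA, matching at positions 111–119.
Each forward site pairs with the reverse site to give a product ending at position 119: sizes 95, 73, 43 bp.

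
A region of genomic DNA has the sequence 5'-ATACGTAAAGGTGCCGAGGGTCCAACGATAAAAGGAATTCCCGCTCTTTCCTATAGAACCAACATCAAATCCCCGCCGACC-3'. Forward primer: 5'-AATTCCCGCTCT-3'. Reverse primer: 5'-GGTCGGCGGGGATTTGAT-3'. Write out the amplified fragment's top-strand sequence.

Scanning the template, AATTCCCGCTCT occurs at positions 36–47; this primer anneals to the bottom strand there with its 3' end pointing downstream.
Taking the reverse complement of GGTCGGCGGGGATTTGAT gives ATCAAATCCCCGCCGACC, found at positions 64–81 on the template; the primer anneals here to the top strand with its 3' end pointing upstream.
The product is the template from position 36 through 81 (46 bp).

5'-AATTCCCGCTCTTTCCTATAGAACCAACATCAAATCCCCGCCGACC-3'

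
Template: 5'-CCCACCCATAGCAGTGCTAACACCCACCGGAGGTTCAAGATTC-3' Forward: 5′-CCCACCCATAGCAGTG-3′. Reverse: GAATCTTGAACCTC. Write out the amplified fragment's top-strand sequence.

5'-CCCACCCATAGCAGTGCTAACACCCACCGGAGGTTCAAGATTC-3'

Scanning the template, CCCACCCATAGCAGTG occurs at positions 1–16; this primer anneals to the bottom strand there with its 3' end pointing downstream.
Reverse complement of the reverse primer: GAGGTTCAAGATTC. This occurs on the top strand at positions 30–43.
The product is the template from position 1 through 43 (43 bp).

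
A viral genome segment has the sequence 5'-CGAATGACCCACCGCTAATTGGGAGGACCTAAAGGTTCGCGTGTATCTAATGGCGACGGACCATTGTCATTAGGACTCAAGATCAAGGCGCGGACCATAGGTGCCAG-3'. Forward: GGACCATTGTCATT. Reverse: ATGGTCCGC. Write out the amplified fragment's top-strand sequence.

5'-GGACCATTGTCATTAGGACTCAAGATCAAGGCGCGGACCAT-3'

The forward primer matches the template at positions 58–71.
The reverse primer's reverse complement is GCGGACCAT, which matches the template at positions 90–98.
The product is the template from position 58 through 98 (41 bp).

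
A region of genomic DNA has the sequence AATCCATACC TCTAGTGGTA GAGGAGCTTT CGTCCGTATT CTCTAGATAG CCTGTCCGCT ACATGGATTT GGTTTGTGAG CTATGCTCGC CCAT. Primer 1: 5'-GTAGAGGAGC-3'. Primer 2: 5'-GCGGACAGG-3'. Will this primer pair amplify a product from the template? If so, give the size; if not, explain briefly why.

Yes — a 42 bp product.

Primer 1 (GTAGAGGAGC) matches the top strand at positions 18–27; it acts as a forward primer.
Primer 2's reverse complement is CCTGTCCGC, matching the top strand at positions 51–59; it acts as a reverse primer.
The 3' ends face each other across positions 18–59, giving a 42 bp product.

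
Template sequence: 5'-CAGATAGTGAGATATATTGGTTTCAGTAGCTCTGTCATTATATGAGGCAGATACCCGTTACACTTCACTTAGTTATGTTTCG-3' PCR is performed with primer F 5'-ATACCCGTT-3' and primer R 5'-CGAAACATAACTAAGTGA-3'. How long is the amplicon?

Scanning the template, ATACCCGTT occurs at positions 51–59; this primer anneals to the bottom strand there with its 3' end pointing downstream.
Taking the reverse complement of CGAAACATAACTAAGTGA gives TCACTTAGTTATGTTTCG, found at positions 65–82 on the template; the primer anneals here to the top strand with its 3' end pointing upstream.
Product length = (reverse-primer end) − (forward-primer start) + 1 = 82 − 51 + 1 = 32 bp.

32 bp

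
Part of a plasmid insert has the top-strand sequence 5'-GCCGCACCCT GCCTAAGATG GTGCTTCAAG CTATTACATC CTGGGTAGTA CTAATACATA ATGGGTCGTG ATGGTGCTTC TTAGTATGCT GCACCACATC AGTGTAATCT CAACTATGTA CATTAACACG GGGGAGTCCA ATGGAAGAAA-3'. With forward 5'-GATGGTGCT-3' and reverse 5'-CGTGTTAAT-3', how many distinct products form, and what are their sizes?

The forward primer GATGGTGCT matches the top strand at positions 17–25, 70–78.
The reverse primer's reverse complement is ATTAACACG, matching at positions 122–130.
Each forward site pairs with the reverse site to give a product ending at position 130: sizes 114, 61 bp.

Two products: 114 bp, 61 bp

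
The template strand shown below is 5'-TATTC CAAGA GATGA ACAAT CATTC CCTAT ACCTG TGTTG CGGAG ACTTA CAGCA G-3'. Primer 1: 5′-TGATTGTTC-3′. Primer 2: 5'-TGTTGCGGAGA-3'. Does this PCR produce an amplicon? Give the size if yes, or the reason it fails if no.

Primer 1 (TGATTGTTC) has reverse complement GAACAATCA, which matches the top strand at positions 14–22; primer 1 anneals to the top strand there with its 3' end pointing upstream toward position 14.
Primer 2 (TGTTGCGGAGA) matches the top strand directly at positions 36–46; it anneals to the bottom strand with its 3' end pointing downstream toward position 46.
The 3' ends diverge (primer 1 extends toward position 1, primer 2 toward position 56), so the primers never converge on a shared product.

No product — the primers' 3' ends point away from each other.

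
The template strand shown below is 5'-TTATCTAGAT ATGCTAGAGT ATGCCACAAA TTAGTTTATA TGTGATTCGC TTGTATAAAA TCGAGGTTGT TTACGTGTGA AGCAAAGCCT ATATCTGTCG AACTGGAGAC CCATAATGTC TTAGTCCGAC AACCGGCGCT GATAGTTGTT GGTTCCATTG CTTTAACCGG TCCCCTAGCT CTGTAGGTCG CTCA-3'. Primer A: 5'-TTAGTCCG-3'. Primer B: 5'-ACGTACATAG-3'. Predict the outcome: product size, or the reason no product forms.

No product — primer B has no binding site in the template.

Primer B (ACGTACATAG) does not match the top strand, and its reverse complement CTATGTACGT does not match either.
With no annealing site for primer B, no amplification occurs.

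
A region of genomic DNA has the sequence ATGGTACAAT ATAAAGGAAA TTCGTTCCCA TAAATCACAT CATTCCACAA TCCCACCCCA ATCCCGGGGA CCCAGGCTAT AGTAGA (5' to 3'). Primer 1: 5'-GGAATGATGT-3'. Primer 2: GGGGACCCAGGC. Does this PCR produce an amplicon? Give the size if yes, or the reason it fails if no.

No product — the primers' 3' ends point away from each other.

Primer 1 (GGAATGATGT) has reverse complement ACATCATTCC, which matches the top strand at positions 37–46; primer 1 anneals to the top strand there with its 3' end pointing upstream toward position 37.
Primer 2 (GGGGACCCAGGC) matches the top strand directly at positions 66–77; it anneals to the bottom strand with its 3' end pointing downstream toward position 77.
The 3' ends diverge (primer 1 extends toward position 1, primer 2 toward position 86), so the primers never converge on a shared product.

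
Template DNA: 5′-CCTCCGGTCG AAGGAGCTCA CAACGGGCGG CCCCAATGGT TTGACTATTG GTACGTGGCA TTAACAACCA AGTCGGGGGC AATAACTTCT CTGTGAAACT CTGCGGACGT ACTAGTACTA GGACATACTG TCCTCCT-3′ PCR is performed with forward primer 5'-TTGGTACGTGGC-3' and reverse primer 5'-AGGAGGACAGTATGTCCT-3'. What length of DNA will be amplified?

90 bp

The forward primer matches the template at positions 48–59.
Reverse complement of the reverse primer: AGGACATACTGTCCTCCT. This occurs on the top strand at positions 120–137.
Amplicon spans positions 48–137: 90 bp.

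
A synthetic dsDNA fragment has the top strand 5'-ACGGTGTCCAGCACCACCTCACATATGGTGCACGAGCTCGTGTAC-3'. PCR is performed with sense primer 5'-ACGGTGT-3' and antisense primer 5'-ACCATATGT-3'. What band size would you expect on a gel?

29 bp

The forward primer matches the template at positions 1–7.
Taking the reverse complement of ACCATATGT gives ACATATGGT, found at positions 21–29 on the template; the primer anneals here to the top strand with its 3' end pointing upstream.
Product length = (reverse-primer end) − (forward-primer start) + 1 = 29 − 1 + 1 = 29 bp.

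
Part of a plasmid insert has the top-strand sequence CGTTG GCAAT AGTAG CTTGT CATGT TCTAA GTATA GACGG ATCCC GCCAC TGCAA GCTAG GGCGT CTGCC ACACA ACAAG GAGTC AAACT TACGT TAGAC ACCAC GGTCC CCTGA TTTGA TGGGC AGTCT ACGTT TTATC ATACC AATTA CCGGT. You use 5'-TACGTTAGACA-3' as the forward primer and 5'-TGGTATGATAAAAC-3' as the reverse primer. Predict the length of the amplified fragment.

Forward primer TACGTTAGACA is found on the top strand at positions 91–101.
The reverse primer's reverse complement is GTTTTATCATACCA, which matches the template at positions 133–146.
Amplicon spans positions 91–146: 56 bp.

56 bp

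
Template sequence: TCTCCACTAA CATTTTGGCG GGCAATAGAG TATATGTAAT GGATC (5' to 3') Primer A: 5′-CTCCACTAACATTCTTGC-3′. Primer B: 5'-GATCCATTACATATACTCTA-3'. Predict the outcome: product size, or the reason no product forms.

No product — primer A has no binding site in the template.

Primer A (CTCCACTAACATTCTTGC) does not match the top strand, and its reverse complement GCAAGAATGTTAGTGGAG does not match either.
With no annealing site for primer A, no amplification occurs.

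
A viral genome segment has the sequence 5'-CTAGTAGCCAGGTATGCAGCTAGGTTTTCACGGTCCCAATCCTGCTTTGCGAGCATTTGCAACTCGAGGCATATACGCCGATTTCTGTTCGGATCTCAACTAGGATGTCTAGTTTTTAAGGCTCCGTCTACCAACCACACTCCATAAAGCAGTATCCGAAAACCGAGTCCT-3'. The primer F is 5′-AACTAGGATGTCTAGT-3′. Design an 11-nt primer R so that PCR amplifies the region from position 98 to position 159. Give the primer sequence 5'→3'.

The product's 3' end on the top strand is position 159.
The reverse primer anneals to the top strand over positions 149–159, i.e. to GCAGTATCCGA.
Its sequence written 5'→3' is the reverse complement: TCGGATACTGC.

5'-TCGGATACTGC-3'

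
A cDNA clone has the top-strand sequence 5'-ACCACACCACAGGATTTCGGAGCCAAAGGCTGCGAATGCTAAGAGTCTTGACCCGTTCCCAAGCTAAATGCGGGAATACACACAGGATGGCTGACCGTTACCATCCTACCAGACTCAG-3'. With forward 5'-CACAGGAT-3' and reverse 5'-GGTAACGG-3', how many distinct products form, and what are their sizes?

Two products: 95 bp, 22 bp

The forward primer CACAGGAT matches the top strand at positions 8–15, 81–88.
The reverse primer's reverse complement is CCGTTACC, matching at positions 95–102.
Each forward site pairs with the reverse site to give a product ending at position 102: sizes 95, 22 bp.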